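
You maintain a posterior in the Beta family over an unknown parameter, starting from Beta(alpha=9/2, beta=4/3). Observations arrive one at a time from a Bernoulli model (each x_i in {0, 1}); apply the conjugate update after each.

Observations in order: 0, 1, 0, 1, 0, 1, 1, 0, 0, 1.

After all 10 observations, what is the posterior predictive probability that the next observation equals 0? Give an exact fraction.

2/5

obs 1: x=0 → posterior Beta(9/2, 7/3)
obs 2: x=1 → posterior Beta(11/2, 7/3)
obs 3: x=0 → posterior Beta(11/2, 10/3)
obs 4: x=1 → posterior Beta(13/2, 10/3)
obs 5: x=0 → posterior Beta(13/2, 13/3)
obs 6: x=1 → posterior Beta(15/2, 13/3)
obs 7: x=1 → posterior Beta(17/2, 13/3)
obs 8: x=0 → posterior Beta(17/2, 16/3)
obs 9: x=0 → posterior Beta(17/2, 19/3)
obs 10: x=1 → posterior Beta(19/2, 19/3)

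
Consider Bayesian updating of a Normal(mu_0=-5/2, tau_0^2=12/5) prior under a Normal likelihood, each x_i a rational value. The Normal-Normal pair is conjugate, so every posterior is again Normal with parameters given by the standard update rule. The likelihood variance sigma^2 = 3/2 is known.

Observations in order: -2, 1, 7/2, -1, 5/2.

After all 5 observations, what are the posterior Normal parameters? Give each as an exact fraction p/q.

mu_0=13/30, tau_0^2=4/15

obs 1: x=-2 → posterior Normal(-57/26, 12/13)
obs 2: x=1 → posterior Normal(-41/42, 4/7)
obs 3: x=7/2 → posterior Normal(15/58, 12/29)
obs 4: x=-1 → posterior Normal(-1/74, 12/37)
obs 5: x=5/2 → posterior Normal(13/30, 4/15)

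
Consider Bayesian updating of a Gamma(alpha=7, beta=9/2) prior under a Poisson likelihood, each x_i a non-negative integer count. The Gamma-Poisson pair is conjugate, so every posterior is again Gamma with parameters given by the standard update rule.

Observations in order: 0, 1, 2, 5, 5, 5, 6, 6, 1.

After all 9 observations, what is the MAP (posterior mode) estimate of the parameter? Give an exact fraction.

74/27

obs 1: x=0 → posterior Gamma(7, 11/2)
obs 2: x=1 → posterior Gamma(8, 13/2)
obs 3: x=2 → posterior Gamma(10, 15/2)
obs 4: x=5 → posterior Gamma(15, 17/2)
obs 5: x=5 → posterior Gamma(20, 19/2)
obs 6: x=5 → posterior Gamma(25, 21/2)
obs 7: x=6 → posterior Gamma(31, 23/2)
obs 8: x=6 → posterior Gamma(37, 25/2)
obs 9: x=1 → posterior Gamma(38, 27/2)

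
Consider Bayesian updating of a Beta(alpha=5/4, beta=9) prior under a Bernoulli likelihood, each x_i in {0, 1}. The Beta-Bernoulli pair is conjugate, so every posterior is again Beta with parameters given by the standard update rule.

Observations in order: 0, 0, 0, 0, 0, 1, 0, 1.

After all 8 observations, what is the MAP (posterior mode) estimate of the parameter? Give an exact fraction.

obs 1: x=0 → posterior Beta(5/4, 10)
obs 2: x=0 → posterior Beta(5/4, 11)
obs 3: x=0 → posterior Beta(5/4, 12)
obs 4: x=0 → posterior Beta(5/4, 13)
obs 5: x=0 → posterior Beta(5/4, 14)
obs 6: x=1 → posterior Beta(9/4, 14)
obs 7: x=0 → posterior Beta(9/4, 15)
obs 8: x=1 → posterior Beta(13/4, 15)

9/65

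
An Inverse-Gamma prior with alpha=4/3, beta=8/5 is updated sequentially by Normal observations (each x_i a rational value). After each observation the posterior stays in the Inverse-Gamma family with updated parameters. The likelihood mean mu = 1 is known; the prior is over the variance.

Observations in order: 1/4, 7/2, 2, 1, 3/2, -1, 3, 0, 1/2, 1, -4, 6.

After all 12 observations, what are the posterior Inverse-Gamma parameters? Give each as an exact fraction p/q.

obs 1: x=1/4 → posterior Inverse-Gamma(11/6, 301/160)
obs 2: x=7/2 → posterior Inverse-Gamma(7/3, 801/160)
obs 3: x=2 → posterior Inverse-Gamma(17/6, 881/160)
obs 4: x=1 → posterior Inverse-Gamma(10/3, 881/160)
obs 5: x=3/2 → posterior Inverse-Gamma(23/6, 901/160)
obs 6: x=-1 → posterior Inverse-Gamma(13/3, 1221/160)
obs 7: x=3 → posterior Inverse-Gamma(29/6, 1541/160)
obs 8: x=0 → posterior Inverse-Gamma(16/3, 1621/160)
obs 9: x=1/2 → posterior Inverse-Gamma(35/6, 1641/160)
obs 10: x=1 → posterior Inverse-Gamma(19/3, 1641/160)
obs 11: x=-4 → posterior Inverse-Gamma(41/6, 3641/160)
obs 12: x=6 → posterior Inverse-Gamma(22/3, 5641/160)

alpha=22/3, beta=5641/160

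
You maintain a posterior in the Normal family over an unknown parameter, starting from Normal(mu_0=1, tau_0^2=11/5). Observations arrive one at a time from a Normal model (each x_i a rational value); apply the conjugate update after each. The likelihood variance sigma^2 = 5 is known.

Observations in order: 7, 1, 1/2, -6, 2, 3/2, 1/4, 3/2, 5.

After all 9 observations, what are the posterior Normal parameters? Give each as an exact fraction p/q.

obs 1: x=7 → posterior Normal(17/6, 55/36)
obs 2: x=1 → posterior Normal(113/47, 55/47)
obs 3: x=1/2 → posterior Normal(237/116, 55/58)
obs 4: x=-6 → posterior Normal(35/46, 55/69)
obs 5: x=2 → posterior Normal(149/160, 11/16)
obs 6: x=3/2 → posterior Normal(1, 55/91)
obs 7: x=1/4 → posterior Normal(125/136, 55/102)
obs 8: x=3/2 → posterior Normal(441/452, 55/113)
obs 9: x=5 → posterior Normal(661/496, 55/124)

mu_0=661/496, tau_0^2=55/124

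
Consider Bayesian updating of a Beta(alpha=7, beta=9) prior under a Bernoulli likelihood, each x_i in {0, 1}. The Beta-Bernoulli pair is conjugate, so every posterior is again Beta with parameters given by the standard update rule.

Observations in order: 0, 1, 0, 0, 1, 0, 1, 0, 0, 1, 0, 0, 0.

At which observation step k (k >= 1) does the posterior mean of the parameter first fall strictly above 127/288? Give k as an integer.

k = 2

obs 1: x=0 → posterior Beta(7, 10)
obs 2: x=1 → posterior Beta(8, 10)
obs 3: x=0 → posterior Beta(8, 11)
obs 4: x=0 → posterior Beta(8, 12)
obs 5: x=1 → posterior Beta(9, 12)
obs 6: x=0 → posterior Beta(9, 13)
obs 7: x=1 → posterior Beta(10, 13)
obs 8: x=0 → posterior Beta(10, 14)
obs 9: x=0 → posterior Beta(10, 15)
obs 10: x=1 → posterior Beta(11, 15)
obs 11: x=0 → posterior Beta(11, 16)
obs 12: x=0 → posterior Beta(11, 17)
obs 13: x=0 → posterior Beta(11, 18)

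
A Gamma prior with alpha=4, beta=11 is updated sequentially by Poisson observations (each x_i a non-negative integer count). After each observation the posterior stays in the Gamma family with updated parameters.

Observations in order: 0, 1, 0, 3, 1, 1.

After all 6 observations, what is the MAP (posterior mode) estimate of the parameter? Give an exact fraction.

9/17

obs 1: x=0 → posterior Gamma(4, 12)
obs 2: x=1 → posterior Gamma(5, 13)
obs 3: x=0 → posterior Gamma(5, 14)
obs 4: x=3 → posterior Gamma(8, 15)
obs 5: x=1 → posterior Gamma(9, 16)
obs 6: x=1 → posterior Gamma(10, 17)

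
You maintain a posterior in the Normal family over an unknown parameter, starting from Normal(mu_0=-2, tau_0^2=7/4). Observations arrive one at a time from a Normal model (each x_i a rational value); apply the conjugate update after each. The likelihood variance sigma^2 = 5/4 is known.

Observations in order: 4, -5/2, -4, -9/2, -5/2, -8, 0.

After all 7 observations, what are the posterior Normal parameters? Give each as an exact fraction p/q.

mu_0=-265/108, tau_0^2=35/216

obs 1: x=4 → posterior Normal(3/2, 35/48)
obs 2: x=-5/2 → posterior Normal(1/38, 35/76)
obs 3: x=-4 → posterior Normal(-55/52, 35/104)
obs 4: x=-9/2 → posterior Normal(-59/33, 35/132)
obs 5: x=-5/2 → posterior Normal(-153/80, 7/32)
obs 6: x=-8 → posterior Normal(-265/94, 35/188)
obs 7: x=0 → posterior Normal(-265/108, 35/216)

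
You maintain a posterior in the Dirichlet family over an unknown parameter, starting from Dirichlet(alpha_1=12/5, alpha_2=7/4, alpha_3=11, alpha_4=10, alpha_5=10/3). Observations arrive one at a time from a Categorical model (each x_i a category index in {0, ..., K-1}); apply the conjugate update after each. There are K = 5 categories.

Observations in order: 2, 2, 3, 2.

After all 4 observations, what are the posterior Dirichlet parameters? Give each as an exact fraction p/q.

alpha_1=12/5, alpha_2=7/4, alpha_3=14, alpha_4=11, alpha_5=10/3

obs 1: x=2 → posterior Dirichlet(12/5, 7/4, 12, 10, 10/3)
obs 2: x=2 → posterior Dirichlet(12/5, 7/4, 13, 10, 10/3)
obs 3: x=3 → posterior Dirichlet(12/5, 7/4, 13, 11, 10/3)
obs 4: x=2 → posterior Dirichlet(12/5, 7/4, 14, 11, 10/3)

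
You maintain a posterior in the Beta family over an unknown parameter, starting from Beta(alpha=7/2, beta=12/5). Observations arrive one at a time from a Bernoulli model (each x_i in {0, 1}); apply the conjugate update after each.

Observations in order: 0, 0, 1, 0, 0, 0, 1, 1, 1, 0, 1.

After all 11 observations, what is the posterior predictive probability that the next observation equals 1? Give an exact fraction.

obs 1: x=0 → posterior Beta(7/2, 17/5)
obs 2: x=0 → posterior Beta(7/2, 22/5)
obs 3: x=1 → posterior Beta(9/2, 22/5)
obs 4: x=0 → posterior Beta(9/2, 27/5)
obs 5: x=0 → posterior Beta(9/2, 32/5)
obs 6: x=0 → posterior Beta(9/2, 37/5)
obs 7: x=1 → posterior Beta(11/2, 37/5)
obs 8: x=1 → posterior Beta(13/2, 37/5)
obs 9: x=1 → posterior Beta(15/2, 37/5)
obs 10: x=0 → posterior Beta(15/2, 42/5)
obs 11: x=1 → posterior Beta(17/2, 42/5)

85/169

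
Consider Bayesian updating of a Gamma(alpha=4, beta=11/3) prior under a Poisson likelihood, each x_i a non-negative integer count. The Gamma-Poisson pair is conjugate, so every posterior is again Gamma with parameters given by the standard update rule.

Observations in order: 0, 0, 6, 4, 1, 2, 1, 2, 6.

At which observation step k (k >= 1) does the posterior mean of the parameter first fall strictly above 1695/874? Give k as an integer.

obs 1: x=0 → posterior Gamma(4, 14/3)
obs 2: x=0 → posterior Gamma(4, 17/3)
obs 3: x=6 → posterior Gamma(10, 20/3)
obs 4: x=4 → posterior Gamma(14, 23/3)
obs 5: x=1 → posterior Gamma(15, 26/3)
obs 6: x=2 → posterior Gamma(17, 29/3)
obs 7: x=1 → posterior Gamma(18, 32/3)
obs 8: x=2 → posterior Gamma(20, 35/3)
obs 9: x=6 → posterior Gamma(26, 38/3)

k = 9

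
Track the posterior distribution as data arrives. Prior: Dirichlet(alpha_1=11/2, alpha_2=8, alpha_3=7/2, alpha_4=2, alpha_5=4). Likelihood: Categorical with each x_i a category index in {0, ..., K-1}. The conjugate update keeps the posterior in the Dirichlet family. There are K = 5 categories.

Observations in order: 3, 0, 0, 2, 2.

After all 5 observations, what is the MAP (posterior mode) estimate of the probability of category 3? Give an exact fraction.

2/23

obs 1: x=3 → posterior Dirichlet(11/2, 8, 7/2, 3, 4)
obs 2: x=0 → posterior Dirichlet(13/2, 8, 7/2, 3, 4)
obs 3: x=0 → posterior Dirichlet(15/2, 8, 7/2, 3, 4)
obs 4: x=2 → posterior Dirichlet(15/2, 8, 9/2, 3, 4)
obs 5: x=2 → posterior Dirichlet(15/2, 8, 11/2, 3, 4)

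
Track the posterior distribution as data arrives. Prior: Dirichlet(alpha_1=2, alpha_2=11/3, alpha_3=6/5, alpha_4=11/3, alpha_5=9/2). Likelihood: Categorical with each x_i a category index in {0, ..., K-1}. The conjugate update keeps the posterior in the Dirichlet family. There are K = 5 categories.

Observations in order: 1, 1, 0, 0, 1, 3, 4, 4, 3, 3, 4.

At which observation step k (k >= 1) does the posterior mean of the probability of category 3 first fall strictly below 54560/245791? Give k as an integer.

k = 2

obs 1: x=1 → posterior Dirichlet(2, 14/3, 6/5, 11/3, 9/2)
obs 2: x=1 → posterior Dirichlet(2, 17/3, 6/5, 11/3, 9/2)
obs 3: x=0 → posterior Dirichlet(3, 17/3, 6/5, 11/3, 9/2)
obs 4: x=0 → posterior Dirichlet(4, 17/3, 6/5, 11/3, 9/2)
obs 5: x=1 → posterior Dirichlet(4, 20/3, 6/5, 11/3, 9/2)
obs 6: x=3 → posterior Dirichlet(4, 20/3, 6/5, 14/3, 9/2)
obs 7: x=4 → posterior Dirichlet(4, 20/3, 6/5, 14/3, 11/2)
obs 8: x=4 → posterior Dirichlet(4, 20/3, 6/5, 14/3, 13/2)
obs 9: x=3 → posterior Dirichlet(4, 20/3, 6/5, 17/3, 13/2)
obs 10: x=3 → posterior Dirichlet(4, 20/3, 6/5, 20/3, 13/2)
obs 11: x=4 → posterior Dirichlet(4, 20/3, 6/5, 20/3, 15/2)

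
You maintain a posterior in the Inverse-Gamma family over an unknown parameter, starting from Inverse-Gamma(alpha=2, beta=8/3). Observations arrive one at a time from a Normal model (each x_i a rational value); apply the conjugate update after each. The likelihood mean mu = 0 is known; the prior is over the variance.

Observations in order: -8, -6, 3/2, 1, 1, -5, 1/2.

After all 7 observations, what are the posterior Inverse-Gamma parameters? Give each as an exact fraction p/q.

alpha=11/2, beta=809/12

obs 1: x=-8 → posterior Inverse-Gamma(5/2, 104/3)
obs 2: x=-6 → posterior Inverse-Gamma(3, 158/3)
obs 3: x=3/2 → posterior Inverse-Gamma(7/2, 1291/24)
obs 4: x=1 → posterior Inverse-Gamma(4, 1303/24)
obs 5: x=1 → posterior Inverse-Gamma(9/2, 1315/24)
obs 6: x=-5 → posterior Inverse-Gamma(5, 1615/24)
obs 7: x=1/2 → posterior Inverse-Gamma(11/2, 809/12)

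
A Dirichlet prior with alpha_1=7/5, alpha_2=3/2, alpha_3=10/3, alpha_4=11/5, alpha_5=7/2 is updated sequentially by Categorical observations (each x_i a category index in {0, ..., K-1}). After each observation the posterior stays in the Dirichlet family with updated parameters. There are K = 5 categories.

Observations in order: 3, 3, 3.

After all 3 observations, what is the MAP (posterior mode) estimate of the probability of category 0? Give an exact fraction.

6/149

obs 1: x=3 → posterior Dirichlet(7/5, 3/2, 10/3, 16/5, 7/2)
obs 2: x=3 → posterior Dirichlet(7/5, 3/2, 10/3, 21/5, 7/2)
obs 3: x=3 → posterior Dirichlet(7/5, 3/2, 10/3, 26/5, 7/2)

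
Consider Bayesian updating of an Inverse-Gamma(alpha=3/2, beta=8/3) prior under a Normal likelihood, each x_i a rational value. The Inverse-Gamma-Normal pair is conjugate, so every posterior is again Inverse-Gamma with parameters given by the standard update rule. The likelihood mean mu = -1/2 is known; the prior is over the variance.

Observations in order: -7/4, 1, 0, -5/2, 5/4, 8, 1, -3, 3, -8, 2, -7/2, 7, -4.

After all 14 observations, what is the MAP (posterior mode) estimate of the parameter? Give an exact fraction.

5987/456

obs 1: x=-7/4 → posterior Inverse-Gamma(2, 331/96)
obs 2: x=1 → posterior Inverse-Gamma(5/2, 439/96)
obs 3: x=0 → posterior Inverse-Gamma(3, 451/96)
obs 4: x=-5/2 → posterior Inverse-Gamma(7/2, 643/96)
obs 5: x=5/4 → posterior Inverse-Gamma(4, 395/48)
obs 6: x=8 → posterior Inverse-Gamma(9/2, 2129/48)
obs 7: x=1 → posterior Inverse-Gamma(5, 2183/48)
obs 8: x=-3 → posterior Inverse-Gamma(11/2, 2333/48)
obs 9: x=3 → posterior Inverse-Gamma(6, 2627/48)
obs 10: x=-8 → posterior Inverse-Gamma(13/2, 3977/48)
obs 11: x=2 → posterior Inverse-Gamma(7, 4127/48)
obs 12: x=-7/2 → posterior Inverse-Gamma(15/2, 4343/48)
obs 13: x=7 → posterior Inverse-Gamma(8, 5693/48)
obs 14: x=-4 → posterior Inverse-Gamma(17/2, 5987/48)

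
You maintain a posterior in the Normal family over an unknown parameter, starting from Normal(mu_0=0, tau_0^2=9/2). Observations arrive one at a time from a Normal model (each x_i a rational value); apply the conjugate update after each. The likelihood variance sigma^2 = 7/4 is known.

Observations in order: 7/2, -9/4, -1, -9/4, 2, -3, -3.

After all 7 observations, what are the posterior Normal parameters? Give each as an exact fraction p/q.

mu_0=-108/133, tau_0^2=9/38

obs 1: x=7/2 → posterior Normal(63/25, 63/50)
obs 2: x=-9/4 → posterior Normal(45/86, 63/86)
obs 3: x=-1 → posterior Normal(9/122, 63/122)
obs 4: x=-9/4 → posterior Normal(-36/79, 63/158)
obs 5: x=2 → posterior Normal(0, 63/194)
obs 6: x=-3 → posterior Normal(-54/115, 63/230)
obs 7: x=-3 → posterior Normal(-108/133, 9/38)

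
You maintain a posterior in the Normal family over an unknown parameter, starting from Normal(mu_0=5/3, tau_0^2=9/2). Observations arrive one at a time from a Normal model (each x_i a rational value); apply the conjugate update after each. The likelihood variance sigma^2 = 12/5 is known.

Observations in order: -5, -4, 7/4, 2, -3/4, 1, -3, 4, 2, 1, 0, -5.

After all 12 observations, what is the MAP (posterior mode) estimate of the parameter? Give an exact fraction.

obs 1: x=-5 → posterior Normal(-185/69, 36/23)
obs 2: x=-4 → posterior Normal(-365/114, 18/19)
obs 3: x=7/4 → posterior Normal(-1145/636, 36/53)
obs 4: x=2 → posterior Normal(-785/816, 9/17)
obs 5: x=-3/4 → posterior Normal(-230/249, 36/83)
obs 6: x=1 → posterior Normal(-185/294, 18/49)
obs 7: x=-3 → posterior Normal(-320/339, 36/113)
obs 8: x=4 → posterior Normal(-35/96, 9/32)
obs 9: x=2 → posterior Normal(-50/429, 36/143)
obs 10: x=1 → posterior Normal(-5/474, 18/79)
obs 11: x=0 → posterior Normal(-5/519, 36/173)
obs 12: x=-5 → posterior Normal(-115/282, 9/47)

-115/282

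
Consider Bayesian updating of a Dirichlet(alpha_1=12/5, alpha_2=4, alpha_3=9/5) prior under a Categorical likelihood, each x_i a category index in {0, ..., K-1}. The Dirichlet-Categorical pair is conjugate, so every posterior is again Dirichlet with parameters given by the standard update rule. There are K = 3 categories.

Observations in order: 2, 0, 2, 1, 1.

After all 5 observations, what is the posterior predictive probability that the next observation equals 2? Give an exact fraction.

19/66

obs 1: x=2 → posterior Dirichlet(12/5, 4, 14/5)
obs 2: x=0 → posterior Dirichlet(17/5, 4, 14/5)
obs 3: x=2 → posterior Dirichlet(17/5, 4, 19/5)
obs 4: x=1 → posterior Dirichlet(17/5, 5, 19/5)
obs 5: x=1 → posterior Dirichlet(17/5, 6, 19/5)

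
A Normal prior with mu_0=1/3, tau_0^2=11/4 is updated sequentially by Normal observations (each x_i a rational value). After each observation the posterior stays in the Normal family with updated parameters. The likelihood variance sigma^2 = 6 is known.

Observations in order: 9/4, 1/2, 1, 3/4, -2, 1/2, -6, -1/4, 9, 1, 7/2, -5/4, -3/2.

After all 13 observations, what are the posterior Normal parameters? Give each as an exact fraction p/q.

mu_0=181/334, tau_0^2=66/167

obs 1: x=9/4 → posterior Normal(131/140, 66/35)
obs 2: x=1/2 → posterior Normal(153/184, 33/23)
obs 3: x=1 → posterior Normal(197/228, 22/19)
obs 4: x=3/4 → posterior Normal(115/136, 33/34)
obs 5: x=-2 → posterior Normal(71/158, 66/79)
obs 6: x=1/2 → posterior Normal(41/90, 11/15)
obs 7: x=-6 → posterior Normal(-25/101, 66/101)
obs 8: x=-1/4 → posterior Normal(-111/448, 33/56)
obs 9: x=9 → posterior Normal(95/164, 22/41)
obs 10: x=1 → posterior Normal(329/536, 33/67)
obs 11: x=7/2 → posterior Normal(483/580, 66/145)
obs 12: x=-5/4 → posterior Normal(107/156, 11/26)
obs 13: x=-3/2 → posterior Normal(181/334, 66/167)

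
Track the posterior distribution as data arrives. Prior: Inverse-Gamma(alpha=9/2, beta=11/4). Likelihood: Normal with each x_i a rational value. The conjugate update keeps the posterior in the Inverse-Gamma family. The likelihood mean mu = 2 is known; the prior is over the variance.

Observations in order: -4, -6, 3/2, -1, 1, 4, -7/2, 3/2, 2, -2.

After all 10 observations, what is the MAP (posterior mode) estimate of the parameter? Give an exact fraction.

95/12

obs 1: x=-4 → posterior Inverse-Gamma(5, 83/4)
obs 2: x=-6 → posterior Inverse-Gamma(11/2, 211/4)
obs 3: x=3/2 → posterior Inverse-Gamma(6, 423/8)
obs 4: x=-1 → posterior Inverse-Gamma(13/2, 459/8)
obs 5: x=1 → posterior Inverse-Gamma(7, 463/8)
obs 6: x=4 → posterior Inverse-Gamma(15/2, 479/8)
obs 7: x=-7/2 → posterior Inverse-Gamma(8, 75)
obs 8: x=3/2 → posterior Inverse-Gamma(17/2, 601/8)
obs 9: x=2 → posterior Inverse-Gamma(9, 601/8)
obs 10: x=-2 → posterior Inverse-Gamma(19/2, 665/8)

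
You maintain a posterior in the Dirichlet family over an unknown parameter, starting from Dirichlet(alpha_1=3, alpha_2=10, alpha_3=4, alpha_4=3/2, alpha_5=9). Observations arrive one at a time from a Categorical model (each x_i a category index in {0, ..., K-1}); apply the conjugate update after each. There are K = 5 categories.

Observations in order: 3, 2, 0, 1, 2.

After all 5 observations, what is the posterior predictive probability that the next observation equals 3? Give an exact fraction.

1/13

obs 1: x=3 → posterior Dirichlet(3, 10, 4, 5/2, 9)
obs 2: x=2 → posterior Dirichlet(3, 10, 5, 5/2, 9)
obs 3: x=0 → posterior Dirichlet(4, 10, 5, 5/2, 9)
obs 4: x=1 → posterior Dirichlet(4, 11, 5, 5/2, 9)
obs 5: x=2 → posterior Dirichlet(4, 11, 6, 5/2, 9)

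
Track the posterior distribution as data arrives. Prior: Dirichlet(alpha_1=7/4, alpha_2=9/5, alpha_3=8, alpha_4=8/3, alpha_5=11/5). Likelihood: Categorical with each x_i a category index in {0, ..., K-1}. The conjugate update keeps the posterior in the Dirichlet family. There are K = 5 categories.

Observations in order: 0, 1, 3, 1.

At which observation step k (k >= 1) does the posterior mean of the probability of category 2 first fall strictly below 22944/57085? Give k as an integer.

k = 4

obs 1: x=0 → posterior Dirichlet(11/4, 9/5, 8, 8/3, 11/5)
obs 2: x=1 → posterior Dirichlet(11/4, 14/5, 8, 8/3, 11/5)
obs 3: x=3 → posterior Dirichlet(11/4, 14/5, 8, 11/3, 11/5)
obs 4: x=1 → posterior Dirichlet(11/4, 19/5, 8, 11/3, 11/5)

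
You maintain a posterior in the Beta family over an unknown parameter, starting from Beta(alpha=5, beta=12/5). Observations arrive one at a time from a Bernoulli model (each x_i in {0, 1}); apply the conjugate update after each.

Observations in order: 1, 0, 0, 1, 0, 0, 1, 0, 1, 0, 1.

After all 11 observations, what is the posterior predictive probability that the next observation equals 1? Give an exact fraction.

obs 1: x=1 → posterior Beta(6, 12/5)
obs 2: x=0 → posterior Beta(6, 17/5)
obs 3: x=0 → posterior Beta(6, 22/5)
obs 4: x=1 → posterior Beta(7, 22/5)
obs 5: x=0 → posterior Beta(7, 27/5)
obs 6: x=0 → posterior Beta(7, 32/5)
obs 7: x=1 → posterior Beta(8, 32/5)
obs 8: x=0 → posterior Beta(8, 37/5)
obs 9: x=1 → posterior Beta(9, 37/5)
obs 10: x=0 → posterior Beta(9, 42/5)
obs 11: x=1 → posterior Beta(10, 42/5)

25/46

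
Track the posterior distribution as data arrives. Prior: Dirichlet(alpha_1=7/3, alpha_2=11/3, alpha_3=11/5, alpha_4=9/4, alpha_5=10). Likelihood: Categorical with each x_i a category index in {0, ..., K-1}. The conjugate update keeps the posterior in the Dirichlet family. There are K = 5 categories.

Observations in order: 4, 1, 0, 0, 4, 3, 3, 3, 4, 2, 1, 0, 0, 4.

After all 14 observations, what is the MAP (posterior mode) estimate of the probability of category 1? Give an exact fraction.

280/1767

obs 1: x=4 → posterior Dirichlet(7/3, 11/3, 11/5, 9/4, 11)
obs 2: x=1 → posterior Dirichlet(7/3, 14/3, 11/5, 9/4, 11)
obs 3: x=0 → posterior Dirichlet(10/3, 14/3, 11/5, 9/4, 11)
obs 4: x=0 → posterior Dirichlet(13/3, 14/3, 11/5, 9/4, 11)
obs 5: x=4 → posterior Dirichlet(13/3, 14/3, 11/5, 9/4, 12)
obs 6: x=3 → posterior Dirichlet(13/3, 14/3, 11/5, 13/4, 12)
obs 7: x=3 → posterior Dirichlet(13/3, 14/3, 11/5, 17/4, 12)
obs 8: x=3 → posterior Dirichlet(13/3, 14/3, 11/5, 21/4, 12)
obs 9: x=4 → posterior Dirichlet(13/3, 14/3, 11/5, 21/4, 13)
obs 10: x=2 → posterior Dirichlet(13/3, 14/3, 16/5, 21/4, 13)
obs 11: x=1 → posterior Dirichlet(13/3, 17/3, 16/5, 21/4, 13)
obs 12: x=0 → posterior Dirichlet(16/3, 17/3, 16/5, 21/4, 13)
obs 13: x=0 → posterior Dirichlet(19/3, 17/3, 16/5, 21/4, 13)
obs 14: x=4 → posterior Dirichlet(19/3, 17/3, 16/5, 21/4, 14)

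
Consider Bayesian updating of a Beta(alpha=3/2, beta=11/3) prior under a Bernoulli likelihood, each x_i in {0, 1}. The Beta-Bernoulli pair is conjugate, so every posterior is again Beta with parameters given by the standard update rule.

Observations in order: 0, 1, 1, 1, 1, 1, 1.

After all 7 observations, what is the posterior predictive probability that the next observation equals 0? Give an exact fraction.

obs 1: x=0 → posterior Beta(3/2, 14/3)
obs 2: x=1 → posterior Beta(5/2, 14/3)
obs 3: x=1 → posterior Beta(7/2, 14/3)
obs 4: x=1 → posterior Beta(9/2, 14/3)
obs 5: x=1 → posterior Beta(11/2, 14/3)
obs 6: x=1 → posterior Beta(13/2, 14/3)
obs 7: x=1 → posterior Beta(15/2, 14/3)

28/73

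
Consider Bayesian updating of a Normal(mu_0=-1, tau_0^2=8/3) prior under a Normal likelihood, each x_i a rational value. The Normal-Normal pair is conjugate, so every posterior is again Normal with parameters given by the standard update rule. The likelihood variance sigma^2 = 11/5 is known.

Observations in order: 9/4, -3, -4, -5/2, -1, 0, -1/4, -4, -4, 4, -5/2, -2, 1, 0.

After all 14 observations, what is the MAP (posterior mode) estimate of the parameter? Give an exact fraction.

obs 1: x=9/4 → posterior Normal(57/73, 88/73)
obs 2: x=-3 → posterior Normal(-63/113, 88/113)
obs 3: x=-4 → posterior Normal(-223/153, 88/153)
obs 4: x=-5/2 → posterior Normal(-323/193, 88/193)
obs 5: x=-1 → posterior Normal(-363/233, 88/233)
obs 6: x=0 → posterior Normal(-121/91, 88/273)
obs 7: x=-1/4 → posterior Normal(-373/313, 88/313)
obs 8: x=-4 → posterior Normal(-533/353, 88/353)
obs 9: x=-4 → posterior Normal(-231/131, 88/393)
obs 10: x=4 → posterior Normal(-533/433, 88/433)
obs 11: x=-5/2 → posterior Normal(-633/473, 8/43)
obs 12: x=-2 → posterior Normal(-713/513, 88/513)
obs 13: x=1 → posterior Normal(-673/553, 88/553)
obs 14: x=0 → posterior Normal(-673/593, 88/593)

-673/593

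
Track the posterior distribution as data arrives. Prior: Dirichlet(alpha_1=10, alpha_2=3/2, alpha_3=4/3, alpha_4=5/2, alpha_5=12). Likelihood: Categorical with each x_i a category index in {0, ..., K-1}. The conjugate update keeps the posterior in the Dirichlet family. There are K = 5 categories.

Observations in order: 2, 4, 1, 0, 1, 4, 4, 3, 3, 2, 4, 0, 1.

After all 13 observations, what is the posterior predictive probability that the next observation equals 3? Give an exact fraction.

27/242

obs 1: x=2 → posterior Dirichlet(10, 3/2, 7/3, 5/2, 12)
obs 2: x=4 → posterior Dirichlet(10, 3/2, 7/3, 5/2, 13)
obs 3: x=1 → posterior Dirichlet(10, 5/2, 7/3, 5/2, 13)
obs 4: x=0 → posterior Dirichlet(11, 5/2, 7/3, 5/2, 13)
obs 5: x=1 → posterior Dirichlet(11, 7/2, 7/3, 5/2, 13)
obs 6: x=4 → posterior Dirichlet(11, 7/2, 7/3, 5/2, 14)
obs 7: x=4 → posterior Dirichlet(11, 7/2, 7/3, 5/2, 15)
obs 8: x=3 → posterior Dirichlet(11, 7/2, 7/3, 7/2, 15)
obs 9: x=3 → posterior Dirichlet(11, 7/2, 7/3, 9/2, 15)
obs 10: x=2 → posterior Dirichlet(11, 7/2, 10/3, 9/2, 15)
obs 11: x=4 → posterior Dirichlet(11, 7/2, 10/3, 9/2, 16)
obs 12: x=0 → posterior Dirichlet(12, 7/2, 10/3, 9/2, 16)
obs 13: x=1 → posterior Dirichlet(12, 9/2, 10/3, 9/2, 16)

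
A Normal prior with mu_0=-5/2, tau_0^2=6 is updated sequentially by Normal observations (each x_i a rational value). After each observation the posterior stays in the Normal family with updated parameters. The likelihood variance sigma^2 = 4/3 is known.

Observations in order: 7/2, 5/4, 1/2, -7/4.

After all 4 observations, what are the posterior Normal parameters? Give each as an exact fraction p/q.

mu_0=53/76, tau_0^2=6/19

obs 1: x=7/2 → posterior Normal(53/22, 12/11)
obs 2: x=5/4 → posterior Normal(151/80, 3/5)
obs 3: x=1/2 → posterior Normal(169/116, 12/29)
obs 4: x=-7/4 → posterior Normal(53/76, 6/19)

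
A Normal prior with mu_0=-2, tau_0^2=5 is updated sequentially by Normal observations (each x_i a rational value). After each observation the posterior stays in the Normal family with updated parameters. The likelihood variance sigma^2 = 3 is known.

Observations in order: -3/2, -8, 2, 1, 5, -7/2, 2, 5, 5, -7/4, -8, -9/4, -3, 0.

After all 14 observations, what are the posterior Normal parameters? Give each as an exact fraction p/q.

obs 1: x=-3/2 → posterior Normal(-27/16, 15/8)
obs 2: x=-8 → posterior Normal(-107/26, 15/13)
obs 3: x=2 → posterior Normal(-29/12, 5/6)
obs 4: x=1 → posterior Normal(-77/46, 15/23)
obs 5: x=5 → posterior Normal(-27/56, 15/28)
obs 6: x=-7/2 → posterior Normal(-31/33, 5/11)
obs 7: x=2 → posterior Normal(-21/38, 15/38)
obs 8: x=5 → posterior Normal(4/43, 15/43)
obs 9: x=5 → posterior Normal(29/48, 5/16)
obs 10: x=-7/4 → posterior Normal(81/212, 15/53)
obs 11: x=-8 → posterior Normal(-79/232, 15/58)
obs 12: x=-9/4 → posterior Normal(-31/63, 5/21)
obs 13: x=-3 → posterior Normal(-23/34, 15/68)
obs 14: x=0 → posterior Normal(-46/73, 15/73)

mu_0=-46/73, tau_0^2=15/73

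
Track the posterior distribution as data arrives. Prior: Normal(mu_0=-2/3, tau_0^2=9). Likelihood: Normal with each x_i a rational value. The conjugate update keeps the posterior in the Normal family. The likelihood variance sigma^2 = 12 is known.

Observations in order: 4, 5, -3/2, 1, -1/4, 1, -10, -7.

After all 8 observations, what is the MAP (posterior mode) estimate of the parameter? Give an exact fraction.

-311/336

obs 1: x=4 → posterior Normal(4/3, 36/7)
obs 2: x=5 → posterior Normal(73/30, 18/5)
obs 3: x=-3/2 → posterior Normal(119/78, 36/13)
obs 4: x=1 → posterior Normal(137/96, 9/4)
obs 5: x=-1/4 → posterior Normal(265/228, 36/19)
obs 6: x=1 → posterior Normal(301/264, 18/11)
obs 7: x=-10 → posterior Normal(-59/300, 36/25)
obs 8: x=-7 → posterior Normal(-311/336, 9/7)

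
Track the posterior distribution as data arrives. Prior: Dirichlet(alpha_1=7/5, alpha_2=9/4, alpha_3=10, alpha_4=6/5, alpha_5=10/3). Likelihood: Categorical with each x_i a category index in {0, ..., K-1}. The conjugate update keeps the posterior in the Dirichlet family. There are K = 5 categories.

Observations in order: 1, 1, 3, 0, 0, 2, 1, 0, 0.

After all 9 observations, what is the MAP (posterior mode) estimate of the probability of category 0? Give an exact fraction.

obs 1: x=1 → posterior Dirichlet(7/5, 13/4, 10, 6/5, 10/3)
obs 2: x=1 → posterior Dirichlet(7/5, 17/4, 10, 6/5, 10/3)
obs 3: x=3 → posterior Dirichlet(7/5, 17/4, 10, 11/5, 10/3)
obs 4: x=0 → posterior Dirichlet(12/5, 17/4, 10, 11/5, 10/3)
obs 5: x=0 → posterior Dirichlet(17/5, 17/4, 10, 11/5, 10/3)
obs 6: x=2 → posterior Dirichlet(17/5, 17/4, 11, 11/5, 10/3)
obs 7: x=1 → posterior Dirichlet(17/5, 21/4, 11, 11/5, 10/3)
obs 8: x=0 → posterior Dirichlet(22/5, 21/4, 11, 11/5, 10/3)
obs 9: x=0 → posterior Dirichlet(27/5, 21/4, 11, 11/5, 10/3)

24/121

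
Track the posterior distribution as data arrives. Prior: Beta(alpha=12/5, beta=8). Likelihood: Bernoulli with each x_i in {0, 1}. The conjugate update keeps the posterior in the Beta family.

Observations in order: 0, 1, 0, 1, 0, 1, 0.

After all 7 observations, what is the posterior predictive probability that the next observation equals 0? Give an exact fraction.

obs 1: x=0 → posterior Beta(12/5, 9)
obs 2: x=1 → posterior Beta(17/5, 9)
obs 3: x=0 → posterior Beta(17/5, 10)
obs 4: x=1 → posterior Beta(22/5, 10)
obs 5: x=0 → posterior Beta(22/5, 11)
obs 6: x=1 → posterior Beta(27/5, 11)
obs 7: x=0 → posterior Beta(27/5, 12)

20/29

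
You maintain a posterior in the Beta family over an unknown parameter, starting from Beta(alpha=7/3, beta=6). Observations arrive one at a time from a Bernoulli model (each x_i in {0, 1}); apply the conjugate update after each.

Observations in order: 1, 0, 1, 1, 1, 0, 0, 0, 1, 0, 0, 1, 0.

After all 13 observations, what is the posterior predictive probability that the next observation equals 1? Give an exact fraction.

25/64

obs 1: x=1 → posterior Beta(10/3, 6)
obs 2: x=0 → posterior Beta(10/3, 7)
obs 3: x=1 → posterior Beta(13/3, 7)
obs 4: x=1 → posterior Beta(16/3, 7)
obs 5: x=1 → posterior Beta(19/3, 7)
obs 6: x=0 → posterior Beta(19/3, 8)
obs 7: x=0 → posterior Beta(19/3, 9)
obs 8: x=0 → posterior Beta(19/3, 10)
obs 9: x=1 → posterior Beta(22/3, 10)
obs 10: x=0 → posterior Beta(22/3, 11)
obs 11: x=0 → posterior Beta(22/3, 12)
obs 12: x=1 → posterior Beta(25/3, 12)
obs 13: x=0 → posterior Beta(25/3, 13)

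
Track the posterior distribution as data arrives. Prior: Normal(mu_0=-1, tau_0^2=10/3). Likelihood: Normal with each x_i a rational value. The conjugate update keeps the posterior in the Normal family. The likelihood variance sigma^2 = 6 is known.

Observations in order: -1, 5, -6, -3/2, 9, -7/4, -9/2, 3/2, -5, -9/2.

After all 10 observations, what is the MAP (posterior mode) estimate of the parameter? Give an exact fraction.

-211/236

obs 1: x=-1 → posterior Normal(-1, 15/7)
obs 2: x=5 → posterior Normal(11/19, 30/19)
obs 3: x=-6 → posterior Normal(-19/24, 5/4)
obs 4: x=-3/2 → posterior Normal(-53/58, 30/29)
obs 5: x=9 → posterior Normal(37/68, 15/17)
obs 6: x=-7/4 → posterior Normal(1/4, 10/13)
obs 7: x=-9/2 → posterior Normal(-51/176, 15/22)
obs 8: x=3/2 → posterior Normal(-3/28, 30/49)
obs 9: x=-5 → posterior Normal(-121/216, 5/9)
obs 10: x=-9/2 → posterior Normal(-211/236, 30/59)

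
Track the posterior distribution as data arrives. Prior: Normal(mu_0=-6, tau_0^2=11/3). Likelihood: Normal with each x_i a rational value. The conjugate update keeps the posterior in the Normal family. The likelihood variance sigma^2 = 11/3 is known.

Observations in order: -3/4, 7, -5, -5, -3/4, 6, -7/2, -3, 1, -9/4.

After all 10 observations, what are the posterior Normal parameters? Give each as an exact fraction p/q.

mu_0=-49/44, tau_0^2=1/3

obs 1: x=-3/4 → posterior Normal(-27/8, 11/6)
obs 2: x=7 → posterior Normal(1/12, 11/9)
obs 3: x=-5 → posterior Normal(-19/16, 11/12)
obs 4: x=-5 → posterior Normal(-39/20, 11/15)
obs 5: x=-3/4 → posterior Normal(-7/4, 11/18)
obs 6: x=6 → posterior Normal(-9/14, 11/21)
obs 7: x=-7/2 → posterior Normal(-1, 11/24)
obs 8: x=-3 → posterior Normal(-11/9, 11/27)
obs 9: x=1 → posterior Normal(-1, 11/30)
obs 10: x=-9/4 → posterior Normal(-49/44, 1/3)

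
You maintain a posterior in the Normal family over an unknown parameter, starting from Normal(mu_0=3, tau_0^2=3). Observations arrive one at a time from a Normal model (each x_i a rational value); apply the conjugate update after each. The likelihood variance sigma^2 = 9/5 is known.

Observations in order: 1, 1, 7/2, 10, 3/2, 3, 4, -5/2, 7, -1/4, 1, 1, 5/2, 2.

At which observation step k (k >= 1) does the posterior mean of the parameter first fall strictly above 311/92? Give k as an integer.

k = 4

obs 1: x=1 → posterior Normal(7/4, 9/8)
obs 2: x=1 → posterior Normal(19/13, 9/13)
obs 3: x=7/2 → posterior Normal(73/36, 1/2)
obs 4: x=10 → posterior Normal(173/46, 9/23)
obs 5: x=3/2 → posterior Normal(47/14, 9/28)
obs 6: x=3 → posterior Normal(109/33, 3/11)
obs 7: x=4 → posterior Normal(129/38, 9/38)
obs 8: x=-5/2 → posterior Normal(233/86, 9/43)
obs 9: x=7 → posterior Normal(101/32, 3/16)
obs 10: x=-1/4 → posterior Normal(601/212, 9/53)
obs 11: x=1 → posterior Normal(621/232, 9/58)
obs 12: x=1 → posterior Normal(641/252, 1/7)
obs 13: x=5/2 → posterior Normal(691/272, 9/68)
obs 14: x=2 → posterior Normal(731/292, 9/73)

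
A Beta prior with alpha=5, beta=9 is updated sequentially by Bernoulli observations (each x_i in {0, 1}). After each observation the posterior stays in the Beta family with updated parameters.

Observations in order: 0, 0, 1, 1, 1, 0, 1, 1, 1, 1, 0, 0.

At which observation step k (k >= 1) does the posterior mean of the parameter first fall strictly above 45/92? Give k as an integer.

obs 1: x=0 → posterior Beta(5, 10)
obs 2: x=0 → posterior Beta(5, 11)
obs 3: x=1 → posterior Beta(6, 11)
obs 4: x=1 → posterior Beta(7, 11)
obs 5: x=1 → posterior Beta(8, 11)
obs 6: x=0 → posterior Beta(8, 12)
obs 7: x=1 → posterior Beta(9, 12)
obs 8: x=1 → posterior Beta(10, 12)
obs 9: x=1 → posterior Beta(11, 12)
obs 10: x=1 → posterior Beta(12, 12)
obs 11: x=0 → posterior Beta(12, 13)
obs 12: x=0 → posterior Beta(12, 14)

k = 10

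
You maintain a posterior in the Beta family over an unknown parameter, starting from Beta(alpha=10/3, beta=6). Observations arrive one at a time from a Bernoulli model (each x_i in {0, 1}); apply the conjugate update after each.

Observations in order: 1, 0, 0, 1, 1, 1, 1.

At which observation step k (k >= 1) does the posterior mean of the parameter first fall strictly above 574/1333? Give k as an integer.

k = 5

obs 1: x=1 → posterior Beta(13/3, 6)
obs 2: x=0 → posterior Beta(13/3, 7)
obs 3: x=0 → posterior Beta(13/3, 8)
obs 4: x=1 → posterior Beta(16/3, 8)
obs 5: x=1 → posterior Beta(19/3, 8)
obs 6: x=1 → posterior Beta(22/3, 8)
obs 7: x=1 → posterior Beta(25/3, 8)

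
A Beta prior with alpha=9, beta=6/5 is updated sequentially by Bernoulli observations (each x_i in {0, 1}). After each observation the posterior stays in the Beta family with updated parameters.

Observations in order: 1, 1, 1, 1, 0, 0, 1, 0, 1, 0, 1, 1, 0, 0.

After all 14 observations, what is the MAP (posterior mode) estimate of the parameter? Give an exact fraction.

80/111

obs 1: x=1 → posterior Beta(10, 6/5)
obs 2: x=1 → posterior Beta(11, 6/5)
obs 3: x=1 → posterior Beta(12, 6/5)
obs 4: x=1 → posterior Beta(13, 6/5)
obs 5: x=0 → posterior Beta(13, 11/5)
obs 6: x=0 → posterior Beta(13, 16/5)
obs 7: x=1 → posterior Beta(14, 16/5)
obs 8: x=0 → posterior Beta(14, 21/5)
obs 9: x=1 → posterior Beta(15, 21/5)
obs 10: x=0 → posterior Beta(15, 26/5)
obs 11: x=1 → posterior Beta(16, 26/5)
obs 12: x=1 → posterior Beta(17, 26/5)
obs 13: x=0 → posterior Beta(17, 31/5)
obs 14: x=0 → posterior Beta(17, 36/5)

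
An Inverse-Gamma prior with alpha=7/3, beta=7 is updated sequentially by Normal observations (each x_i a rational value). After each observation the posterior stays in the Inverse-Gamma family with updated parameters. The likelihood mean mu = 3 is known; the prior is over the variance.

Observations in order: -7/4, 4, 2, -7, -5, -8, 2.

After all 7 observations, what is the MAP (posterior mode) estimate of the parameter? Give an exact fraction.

obs 1: x=-7/4 → posterior Inverse-Gamma(17/6, 585/32)
obs 2: x=4 → posterior Inverse-Gamma(10/3, 601/32)
obs 3: x=2 → posterior Inverse-Gamma(23/6, 617/32)
obs 4: x=-7 → posterior Inverse-Gamma(13/3, 2217/32)
obs 5: x=-5 → posterior Inverse-Gamma(29/6, 3241/32)
obs 6: x=-8 → posterior Inverse-Gamma(16/3, 5177/32)
obs 7: x=2 → posterior Inverse-Gamma(35/6, 5193/32)

15579/656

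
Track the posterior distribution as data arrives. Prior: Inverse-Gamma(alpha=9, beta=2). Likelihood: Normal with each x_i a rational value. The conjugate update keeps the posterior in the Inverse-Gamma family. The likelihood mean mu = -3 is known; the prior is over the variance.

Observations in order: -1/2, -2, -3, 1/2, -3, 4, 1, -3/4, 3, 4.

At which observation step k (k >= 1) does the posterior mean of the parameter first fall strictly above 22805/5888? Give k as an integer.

obs 1: x=-1/2 → posterior Inverse-Gamma(19/2, 41/8)
obs 2: x=-2 → posterior Inverse-Gamma(10, 45/8)
obs 3: x=-3 → posterior Inverse-Gamma(21/2, 45/8)
obs 4: x=1/2 → posterior Inverse-Gamma(11, 47/4)
obs 5: x=-3 → posterior Inverse-Gamma(23/2, 47/4)
obs 6: x=4 → posterior Inverse-Gamma(12, 145/4)
obs 7: x=1 → posterior Inverse-Gamma(25/2, 177/4)
obs 8: x=-3/4 → posterior Inverse-Gamma(13, 1497/32)
obs 9: x=3 → posterior Inverse-Gamma(27/2, 2073/32)
obs 10: x=4 → posterior Inverse-Gamma(14, 2857/32)

k = 8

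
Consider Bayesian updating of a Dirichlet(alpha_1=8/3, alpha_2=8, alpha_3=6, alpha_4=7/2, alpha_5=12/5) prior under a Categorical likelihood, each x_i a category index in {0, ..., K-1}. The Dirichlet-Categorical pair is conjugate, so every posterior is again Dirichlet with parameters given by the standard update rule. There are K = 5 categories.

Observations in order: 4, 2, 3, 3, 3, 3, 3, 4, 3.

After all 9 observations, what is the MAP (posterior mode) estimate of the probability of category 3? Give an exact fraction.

255/797

obs 1: x=4 → posterior Dirichlet(8/3, 8, 6, 7/2, 17/5)
obs 2: x=2 → posterior Dirichlet(8/3, 8, 7, 7/2, 17/5)
obs 3: x=3 → posterior Dirichlet(8/3, 8, 7, 9/2, 17/5)
obs 4: x=3 → posterior Dirichlet(8/3, 8, 7, 11/2, 17/5)
obs 5: x=3 → posterior Dirichlet(8/3, 8, 7, 13/2, 17/5)
obs 6: x=3 → posterior Dirichlet(8/3, 8, 7, 15/2, 17/5)
obs 7: x=3 → posterior Dirichlet(8/3, 8, 7, 17/2, 17/5)
obs 8: x=4 → posterior Dirichlet(8/3, 8, 7, 17/2, 22/5)
obs 9: x=3 → posterior Dirichlet(8/3, 8, 7, 19/2, 22/5)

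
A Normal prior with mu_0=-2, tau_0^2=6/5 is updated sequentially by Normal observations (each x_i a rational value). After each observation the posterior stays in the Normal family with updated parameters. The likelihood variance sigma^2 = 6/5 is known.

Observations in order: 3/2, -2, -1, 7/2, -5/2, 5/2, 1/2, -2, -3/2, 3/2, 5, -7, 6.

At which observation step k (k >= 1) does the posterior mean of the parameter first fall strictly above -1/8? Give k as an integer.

obs 1: x=3/2 → posterior Normal(-1/4, 3/5)
obs 2: x=-2 → posterior Normal(-5/6, 2/5)
obs 3: x=-1 → posterior Normal(-7/8, 3/10)
obs 4: x=7/2 → posterior Normal(0, 6/25)
obs 5: x=-5/2 → posterior Normal(-5/12, 1/5)
obs 6: x=5/2 → posterior Normal(0, 6/35)
obs 7: x=1/2 → posterior Normal(1/16, 3/20)
obs 8: x=-2 → posterior Normal(-1/6, 2/15)
obs 9: x=-3/2 → posterior Normal(-3/10, 3/25)
obs 10: x=3/2 → posterior Normal(-3/22, 6/55)
obs 11: x=5 → posterior Normal(7/24, 1/10)
obs 12: x=-7 → posterior Normal(-7/26, 6/65)
obs 13: x=6 → posterior Normal(5/28, 3/35)

k = 4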